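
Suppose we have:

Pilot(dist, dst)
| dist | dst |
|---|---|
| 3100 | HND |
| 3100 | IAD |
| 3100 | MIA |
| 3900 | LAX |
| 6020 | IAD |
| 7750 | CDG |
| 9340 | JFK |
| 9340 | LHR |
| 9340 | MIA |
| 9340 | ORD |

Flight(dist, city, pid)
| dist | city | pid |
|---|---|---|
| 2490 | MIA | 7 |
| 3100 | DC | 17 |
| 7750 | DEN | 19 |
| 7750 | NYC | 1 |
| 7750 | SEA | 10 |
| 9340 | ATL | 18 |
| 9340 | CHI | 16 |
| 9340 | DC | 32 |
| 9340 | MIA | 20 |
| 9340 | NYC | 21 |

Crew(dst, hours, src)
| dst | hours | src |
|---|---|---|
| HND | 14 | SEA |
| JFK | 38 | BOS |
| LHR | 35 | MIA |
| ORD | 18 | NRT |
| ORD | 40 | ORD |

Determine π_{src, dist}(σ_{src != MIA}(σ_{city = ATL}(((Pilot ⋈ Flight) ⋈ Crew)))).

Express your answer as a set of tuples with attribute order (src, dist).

Natural join on dist: {(3100, HND, DC, 17), (3100, IAD, DC, 17), (3100, MIA, DC, 17), (7750, CDG, DEN, 19), (7750, CDG, NYC, 1), (7750, CDG, SEA, 10), (9340, JFK, ATL, 18), (9340, JFK, CHI, 16), (9340, JFK, DC, 32), (9340, JFK, MIA, 20), (9340, JFK, NYC, 21), (9340, LHR, ATL, 18), (9340, LHR, CHI, 16), (9340, LHR, DC, 32), (9340, LHR, MIA, 20), (9340, LHR, NYC, 21), (9340, MIA, ATL, 18), (9340, MIA, CHI, 16), (9340, MIA, DC, 32), (9340, MIA, MIA, 20), (9340, MIA, NYC, 21), (9340, ORD, ATL, 18), (9340, ORD, CHI, 16), (9340, ORD, DC, 32), (9340, ORD, MIA, 20), (9340, ORD, NYC, 21)}
Natural join on dst: {(3100, HND, DC, 17, 14, SEA), (9340, JFK, ATL, 18, 38, BOS), (9340, JFK, CHI, 16, 38, BOS), (9340, JFK, DC, 32, 38, BOS), (9340, JFK, MIA, 20, 38, BOS), (9340, JFK, NYC, 21, 38, BOS), (9340, LHR, ATL, 18, 35, MIA), (9340, LHR, CHI, 16, 35, MIA), (9340, LHR, DC, 32, 35, MIA), (9340, LHR, MIA, 20, 35, MIA), (9340, LHR, NYC, 21, 35, MIA), (9340, ORD, ATL, 18, 18, NRT), (9340, ORD, ATL, 18, 40, ORD), (9340, ORD, CHI, 16, 18, NRT), (9340, ORD, CHI, 16, 40, ORD), (9340, ORD, DC, 32, 18, NRT), (9340, ORD, DC, 32, 40, ORD), (9340, ORD, MIA, 20, 18, NRT), (9340, ORD, MIA, 20, 40, ORD), (9340, ORD, NYC, 21, 18, NRT), (9340, ORD, NYC, 21, 40, ORD)}
σ[city = ATL]: keep tuples satisfying city = ATL → {(9340, JFK, ATL, 18, 38, BOS), (9340, LHR, ATL, 18, 35, MIA), (9340, ORD, ATL, 18, 18, NRT), (9340, ORD, ATL, 18, 40, ORD)}
σ[src != MIA]: keep tuples satisfying src != MIA → {(9340, JFK, ATL, 18, 38, BOS), (9340, ORD, ATL, 18, 18, NRT), (9340, ORD, ATL, 18, 40, ORD)}
π[src, dist]: project onto (src, dist) → {(BOS, 9340), (NRT, 9340), (ORD, 9340)}

{(BOS, 9340), (NRT, 9340), (ORD, 9340)}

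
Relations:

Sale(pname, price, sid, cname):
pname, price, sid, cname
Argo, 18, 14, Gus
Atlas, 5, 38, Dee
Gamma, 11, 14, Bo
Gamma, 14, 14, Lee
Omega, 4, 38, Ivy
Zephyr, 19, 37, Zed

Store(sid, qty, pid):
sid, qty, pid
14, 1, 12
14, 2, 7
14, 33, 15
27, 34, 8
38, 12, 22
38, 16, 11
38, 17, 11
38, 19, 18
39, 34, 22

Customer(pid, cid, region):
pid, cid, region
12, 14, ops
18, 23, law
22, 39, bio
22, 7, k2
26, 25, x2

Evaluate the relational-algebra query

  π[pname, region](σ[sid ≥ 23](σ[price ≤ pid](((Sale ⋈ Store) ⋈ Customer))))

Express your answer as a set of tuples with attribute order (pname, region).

{(Atlas, bio), (Atlas, k2), (Atlas, law), (Omega, bio), (Omega, k2), (Omega, law)}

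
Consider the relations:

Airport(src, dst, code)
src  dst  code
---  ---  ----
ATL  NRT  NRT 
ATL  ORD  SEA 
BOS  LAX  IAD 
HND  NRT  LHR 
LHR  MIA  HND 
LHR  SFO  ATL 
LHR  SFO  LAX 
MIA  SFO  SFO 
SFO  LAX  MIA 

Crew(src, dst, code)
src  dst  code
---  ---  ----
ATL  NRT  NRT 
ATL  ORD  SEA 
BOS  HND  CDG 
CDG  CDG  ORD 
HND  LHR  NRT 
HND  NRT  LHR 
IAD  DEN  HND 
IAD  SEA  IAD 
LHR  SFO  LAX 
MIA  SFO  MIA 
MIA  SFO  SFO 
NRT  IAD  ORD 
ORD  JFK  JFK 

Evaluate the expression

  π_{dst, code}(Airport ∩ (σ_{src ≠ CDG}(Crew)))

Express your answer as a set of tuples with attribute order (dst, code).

{(NRT, LHR), (NRT, NRT), (ORD, SEA), (SFO, LAX), (SFO, SFO)}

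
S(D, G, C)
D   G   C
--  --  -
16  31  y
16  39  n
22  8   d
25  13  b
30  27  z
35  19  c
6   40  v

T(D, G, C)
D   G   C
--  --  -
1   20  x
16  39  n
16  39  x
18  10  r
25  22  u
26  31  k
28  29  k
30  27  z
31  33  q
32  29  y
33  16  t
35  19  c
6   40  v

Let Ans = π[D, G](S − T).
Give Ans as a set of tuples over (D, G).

{(16, 31), (22, 8), (25, 13)}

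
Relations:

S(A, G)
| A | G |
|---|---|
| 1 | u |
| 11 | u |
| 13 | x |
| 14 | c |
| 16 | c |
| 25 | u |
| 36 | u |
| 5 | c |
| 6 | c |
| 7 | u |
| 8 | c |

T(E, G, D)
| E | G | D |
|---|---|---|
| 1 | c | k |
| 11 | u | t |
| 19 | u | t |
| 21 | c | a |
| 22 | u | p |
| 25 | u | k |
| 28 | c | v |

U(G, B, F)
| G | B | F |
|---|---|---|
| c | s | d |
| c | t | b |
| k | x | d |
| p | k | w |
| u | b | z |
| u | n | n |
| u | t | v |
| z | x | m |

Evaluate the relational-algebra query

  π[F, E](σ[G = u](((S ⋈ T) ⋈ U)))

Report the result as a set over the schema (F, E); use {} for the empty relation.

{(n, 11), (n, 19), (n, 22), (n, 25), (v, 11), (v, 19), (v, 22), (v, 25), (z, 11), (z, 19), (z, 22), (z, 25)}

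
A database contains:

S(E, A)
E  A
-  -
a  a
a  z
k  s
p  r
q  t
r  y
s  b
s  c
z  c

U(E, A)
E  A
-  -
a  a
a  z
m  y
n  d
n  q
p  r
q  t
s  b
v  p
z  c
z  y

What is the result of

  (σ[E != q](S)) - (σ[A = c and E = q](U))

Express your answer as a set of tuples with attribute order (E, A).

{(a, a), (a, z), (k, s), (p, r), (r, y), (s, b), (s, c), (z, c)}

σ[E != q]: keep tuples satisfying E != q → {(a, a), (a, z), (k, s), (p, r), (r, y), (s, b), (s, c), (z, c)}
σ[A = c and E = q]: keep tuples satisfying A = c and E = q → {}
Taking the difference: {(a, a), (a, z), (k, s), (p, r), (r, y), (s, b), (s, c), (z, c)}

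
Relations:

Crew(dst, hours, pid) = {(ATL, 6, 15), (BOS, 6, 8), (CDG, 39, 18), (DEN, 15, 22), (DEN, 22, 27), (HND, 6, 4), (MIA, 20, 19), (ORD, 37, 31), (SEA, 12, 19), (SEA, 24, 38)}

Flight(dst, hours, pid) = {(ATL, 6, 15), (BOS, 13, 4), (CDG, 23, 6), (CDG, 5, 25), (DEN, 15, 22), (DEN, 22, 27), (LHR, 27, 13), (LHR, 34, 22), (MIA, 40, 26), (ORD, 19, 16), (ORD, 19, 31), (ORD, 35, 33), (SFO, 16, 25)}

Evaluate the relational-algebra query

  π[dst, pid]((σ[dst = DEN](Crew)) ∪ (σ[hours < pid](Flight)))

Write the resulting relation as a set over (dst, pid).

σ[dst = DEN]: keep tuples satisfying dst = DEN → {(DEN, 15, 22), (DEN, 22, 27)}
σ[hours < pid]: keep tuples satisfying hours < pid → {(ATL, 6, 15), (CDG, 5, 25), (DEN, 15, 22), (DEN, 22, 27), (ORD, 19, 31), (SFO, 16, 25)}
Taking the union: {(ATL, 6, 15), (CDG, 5, 25), (DEN, 15, 22), (DEN, 22, 27), (ORD, 19, 31), (SFO, 16, 25)}
π_{dst, pid} gives {(ATL, 15), (CDG, 25), (DEN, 22), (DEN, 27), (ORD, 31), (SFO, 25)}.

{(ATL, 15), (CDG, 25), (DEN, 22), (DEN, 27), (ORD, 31), (SFO, 25)}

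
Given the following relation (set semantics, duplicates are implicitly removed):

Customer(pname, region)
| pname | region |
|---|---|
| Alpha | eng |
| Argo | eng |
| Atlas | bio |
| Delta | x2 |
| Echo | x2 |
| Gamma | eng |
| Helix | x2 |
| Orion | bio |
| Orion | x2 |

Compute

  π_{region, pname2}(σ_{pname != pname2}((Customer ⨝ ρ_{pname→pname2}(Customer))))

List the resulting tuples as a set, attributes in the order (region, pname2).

{(bio, Atlas), (bio, Orion), (eng, Alpha), (eng, Argo), (eng, Gamma), (x2, Delta), (x2, Echo), (x2, Helix), (x2, Orion)}

ρ[pname→pname2]: schema becomes (pname2, region); tuples unchanged.
Customer ⋈ ρ_{pname→pname2}(Customer) (natural join on region): {(Alpha, eng, Alpha), (Alpha, eng, Argo), (Alpha, eng, Gamma), (Argo, eng, Alpha), (Argo, eng, Argo), (Argo, eng, Gamma), (Atlas, bio, Atlas), (Atlas, bio, Orion), (Delta, x2, Delta), (Delta, x2, Echo), (Delta, x2, Helix), (Delta, x2, Orion), (Echo, x2, Delta), (Echo, x2, Echo), (Echo, x2, Helix), (Echo, x2, Orion), (Gamma, eng, Alpha), (Gamma, eng, Argo), (Gamma, eng, Gamma), (Helix, x2, Delta), (Helix, x2, Echo), (Helix, x2, Helix), (Helix, x2, Orion), (Orion, bio, Atlas), (Orion, bio, Orion), (Orion, x2, Delta), (Orion, x2, Echo), (Orion, x2, Helix), (Orion, x2, Orion)}
Filtering on pname != pname2 leaves {(Alpha, eng, Argo), (Alpha, eng, Gamma), (Argo, eng, Alpha), (Argo, eng, Gamma), (Atlas, bio, Orion), (Delta, x2, Echo), (Delta, x2, Helix), (Delta, x2, Orion), (Echo, x2, Delta), (Echo, x2, Helix), (Echo, x2, Orion), (Gamma, eng, Alpha), (Gamma, eng, Argo), (Helix, x2, Delta), (Helix, x2, Echo), (Helix, x2, Orion), (Orion, bio, Atlas), (Orion, x2, Delta), (Orion, x2, Echo), (Orion, x2, Helix)}.
Keep only column(s) region, pname2 (11 duplicate(s) eliminated): {(bio, Atlas), (bio, Orion), (eng, Alpha), (eng, Argo), (eng, Gamma), (x2, Delta), (x2, Echo), (x2, Helix), (x2, Orion)}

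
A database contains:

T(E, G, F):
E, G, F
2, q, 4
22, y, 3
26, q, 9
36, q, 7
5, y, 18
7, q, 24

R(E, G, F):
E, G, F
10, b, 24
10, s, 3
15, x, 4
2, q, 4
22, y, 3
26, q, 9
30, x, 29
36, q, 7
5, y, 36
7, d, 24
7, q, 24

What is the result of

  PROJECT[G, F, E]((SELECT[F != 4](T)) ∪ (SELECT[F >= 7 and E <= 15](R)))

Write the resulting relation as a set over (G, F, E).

Filtering on F != 4 leaves {(22, y, 3), (26, q, 9), (36, q, 7), (5, y, 18), (7, q, 24)}.
Filtering on F >= 7 and E <= 15 leaves {(10, b, 24), (5, y, 36), (7, d, 24), (7, q, 24)}.
Taking the union: {(10, b, 24), (22, y, 3), (26, q, 9), (36, q, 7), (5, y, 18), (5, y, 36), (7, d, 24), (7, q, 24)}
Projecting to G, F, E: {(b, 24, 10), (d, 24, 7), (q, 24, 7), (q, 7, 36), (q, 9, 26), (y, 18, 5), (y, 3, 22), (y, 36, 5)}

{(b, 24, 10), (d, 24, 7), (q, 24, 7), (q, 7, 36), (q, 9, 26), (y, 18, 5), (y, 3, 22), (y, 36, 5)}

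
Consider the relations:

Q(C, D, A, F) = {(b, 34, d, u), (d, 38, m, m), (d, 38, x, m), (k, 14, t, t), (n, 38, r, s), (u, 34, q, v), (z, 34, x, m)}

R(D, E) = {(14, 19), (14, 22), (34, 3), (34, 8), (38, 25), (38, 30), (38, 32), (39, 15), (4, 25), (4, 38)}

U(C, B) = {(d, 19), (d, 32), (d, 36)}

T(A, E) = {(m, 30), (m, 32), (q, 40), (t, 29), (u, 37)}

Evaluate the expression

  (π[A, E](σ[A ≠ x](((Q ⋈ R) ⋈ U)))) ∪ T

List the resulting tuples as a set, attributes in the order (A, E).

Natural join on D: {(b, 34, d, u, 3), (b, 34, d, u, 8), (d, 38, m, m, 25), (d, 38, m, m, 30), (d, 38, m, m, 32), (d, 38, x, m, 25), (d, 38, x, m, 30), (d, 38, x, m, 32), (k, 14, t, t, 19), (k, 14, t, t, 22), (n, 38, r, s, 25), (n, 38, r, s, 30), (n, 38, r, s, 32), (u, 34, q, v, 3), (u, 34, q, v, 8), (z, 34, x, m, 3), (z, 34, x, m, 8)}
Natural join on C: {(d, 38, m, m, 25, 19), (d, 38, m, m, 25, 32), (d, 38, m, m, 25, 36), (d, 38, m, m, 30, 19), (d, 38, m, m, 30, 32), (d, 38, m, m, 30, 36), (d, 38, m, m, 32, 19), (d, 38, m, m, 32, 32), (d, 38, m, m, 32, 36), (d, 38, x, m, 25, 19), (d, 38, x, m, 25, 32), (d, 38, x, m, 25, 36), (d, 38, x, m, 30, 19), (d, 38, x, m, 30, 32), (d, 38, x, m, 30, 36), (d, 38, x, m, 32, 19), (d, 38, x, m, 32, 32), (d, 38, x, m, 32, 36)}
Apply σ_{A ≠ x}; surviving tuples: {(d, 38, m, m, 25, 19), (d, 38, m, m, 25, 32), (d, 38, m, m, 25, 36), (d, 38, m, m, 30, 19), (d, 38, m, m, 30, 32), (d, 38, m, m, 30, 36), (d, 38, m, m, 32, 19), (d, 38, m, m, 32, 32), (d, 38, m, m, 32, 36)}
Keep only column(s) A, E (6 duplicate(s) eliminated): {(m, 25), (m, 30), (m, 32)}
Union: {(m, 25), (m, 30), (m, 32)} with {(m, 30), (m, 32), (q, 40), (t, 29), (u, 37)} → {(m, 25), (m, 30), (m, 32), (q, 40), (t, 29), (u, 37)}

{(m, 25), (m, 30), (m, 32), (q, 40), (t, 29), (u, 37)}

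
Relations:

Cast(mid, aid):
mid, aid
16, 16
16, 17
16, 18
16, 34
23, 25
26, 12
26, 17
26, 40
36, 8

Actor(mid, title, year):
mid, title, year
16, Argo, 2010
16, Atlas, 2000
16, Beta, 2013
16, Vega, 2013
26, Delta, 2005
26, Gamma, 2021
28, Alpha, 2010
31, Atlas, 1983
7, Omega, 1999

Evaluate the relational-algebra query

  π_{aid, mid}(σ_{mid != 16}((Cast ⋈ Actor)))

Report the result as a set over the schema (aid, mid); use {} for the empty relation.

{(12, 26), (17, 26), (40, 26)}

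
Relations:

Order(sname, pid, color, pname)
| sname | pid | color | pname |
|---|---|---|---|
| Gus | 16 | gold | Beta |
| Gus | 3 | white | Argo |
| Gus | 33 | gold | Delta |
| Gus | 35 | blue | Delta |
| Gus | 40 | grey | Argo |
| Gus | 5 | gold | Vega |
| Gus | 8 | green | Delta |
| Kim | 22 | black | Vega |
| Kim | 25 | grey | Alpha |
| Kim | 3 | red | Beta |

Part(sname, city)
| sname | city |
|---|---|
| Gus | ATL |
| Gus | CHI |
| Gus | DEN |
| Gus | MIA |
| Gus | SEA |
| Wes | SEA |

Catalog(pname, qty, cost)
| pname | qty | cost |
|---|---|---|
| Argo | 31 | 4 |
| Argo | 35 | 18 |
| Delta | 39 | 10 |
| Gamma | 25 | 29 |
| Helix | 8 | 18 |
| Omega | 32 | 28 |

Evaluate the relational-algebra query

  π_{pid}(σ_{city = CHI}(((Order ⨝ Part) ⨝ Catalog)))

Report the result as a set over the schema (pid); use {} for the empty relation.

{3, 33, 35, 40, 8}

Joining Order and Part on sname yields {(Gus, 16, gold, Beta, ATL), (Gus, 16, gold, Beta, CHI), (Gus, 16, gold, Beta, DEN), (Gus, 16, gold, Beta, MIA), (Gus, 16, gold, Beta, SEA), (Gus, 3, white, Argo, ATL), (Gus, 3, white, Argo, CHI), (Gus, 3, white, Argo, DEN), (Gus, 3, white, Argo, MIA), (Gus, 3, white, Argo, SEA), (Gus, 33, gold, Delta, ATL), (Gus, 33, gold, Delta, CHI), (Gus, 33, gold, Delta, DEN), (Gus, 33, gold, Delta, MIA), (Gus, 33, gold, Delta, SEA), (Gus, 35, blue, Delta, ATL), (Gus, 35, blue, Delta, CHI), (Gus, 35, blue, Delta, DEN), (Gus, 35, blue, Delta, MIA), (Gus, 35, blue, Delta, SEA), (Gus, 40, grey, Argo, ATL), (Gus, 40, grey, Argo, CHI), (Gus, 40, grey, Argo, DEN), (Gus, 40, grey, Argo, MIA), (Gus, 40, grey, Argo, SEA), (Gus, 5, gold, Vega, ATL), (Gus, 5, gold, Vega, CHI), (Gus, 5, gold, Vega, DEN), (Gus, 5, gold, Vega, MIA), (Gus, 5, gold, Vega, SEA), (Gus, 8, green, Delta, ATL), (Gus, 8, green, Delta, CHI), (Gus, 8, green, Delta, DEN), (Gus, 8, green, Delta, MIA), (Gus, 8, green, Delta, SEA)}.
Joining (Order ⨝ Part) and Catalog on pname yields {(Gus, 3, white, Argo, ATL, 31, 4), (Gus, 3, white, Argo, ATL, 35, 18), (Gus, 3, white, Argo, CHI, 31, 4), (Gus, 3, white, Argo, CHI, 35, 18), (Gus, 3, white, Argo, DEN, 31, 4), (Gus, 3, white, Argo, DEN, 35, 18), (Gus, 3, white, Argo, MIA, 31, 4), (Gus, 3, white, Argo, MIA, 35, 18), (Gus, 3, white, Argo, SEA, 31, 4), (Gus, 3, white, Argo, SEA, 35, 18), (Gus, 33, gold, Delta, ATL, 39, 10), (Gus, 33, gold, Delta, CHI, 39, 10), (Gus, 33, gold, Delta, DEN, 39, 10), (Gus, 33, gold, Delta, MIA, 39, 10), (Gus, 33, gold, Delta, SEA, 39, 10), (Gus, 35, blue, Delta, ATL, 39, 10), (Gus, 35, blue, Delta, CHI, 39, 10), (Gus, 35, blue, Delta, DEN, 39, 10), (Gus, 35, blue, Delta, MIA, 39, 10), (Gus, 35, blue, Delta, SEA, 39, 10), (Gus, 40, grey, Argo, ATL, 31, 4), (Gus, 40, grey, Argo, ATL, 35, 18), (Gus, 40, grey, Argo, CHI, 31, 4), (Gus, 40, grey, Argo, CHI, 35, 18), (Gus, 40, grey, Argo, DEN, 31, 4), (Gus, 40, grey, Argo, DEN, 35, 18), (Gus, 40, grey, Argo, MIA, 31, 4), (Gus, 40, grey, Argo, MIA, 35, 18), (Gus, 40, grey, Argo, SEA, 31, 4), (Gus, 40, grey, Argo, SEA, 35, 18), (Gus, 8, green, Delta, ATL, 39, 10), (Gus, 8, green, Delta, CHI, 39, 10), (Gus, 8, green, Delta, DEN, 39, 10), (Gus, 8, green, Delta, MIA, 39, 10), (Gus, 8, green, Delta, SEA, 39, 10)}.
Selection city = CHI: {(Gus, 3, white, Argo, CHI, 31, 4), (Gus, 3, white, Argo, CHI, 35, 18), (Gus, 33, gold, Delta, CHI, 39, 10), (Gus, 35, blue, Delta, CHI, 39, 10), (Gus, 40, grey, Argo, CHI, 31, 4), (Gus, 40, grey, Argo, CHI, 35, 18), (Gus, 8, green, Delta, CHI, 39, 10)}
π[pid]: project onto (pid) (2 duplicate(s) eliminated) → {3, 33, 35, 40, 8}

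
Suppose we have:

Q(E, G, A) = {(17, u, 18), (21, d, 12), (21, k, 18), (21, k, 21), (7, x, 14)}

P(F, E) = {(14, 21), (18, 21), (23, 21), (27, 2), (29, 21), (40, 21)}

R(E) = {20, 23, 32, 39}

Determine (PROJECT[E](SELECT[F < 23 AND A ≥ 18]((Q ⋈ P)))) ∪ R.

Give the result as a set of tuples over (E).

{20, 21, 23, 32, 39}

Joining Q and P on E yields {(21, d, 12, 14), (21, d, 12, 18), (21, d, 12, 23), (21, d, 12, 29), (21, d, 12, 40), (21, k, 18, 14), (21, k, 18, 18), (21, k, 18, 23), (21, k, 18, 29), (21, k, 18, 40), (21, k, 21, 14), (21, k, 21, 18), (21, k, 21, 23), (21, k, 21, 29), (21, k, 21, 40)}.
Selection F < 23 AND A ≥ 18: {(21, k, 18, 14), (21, k, 18, 18), (21, k, 21, 14), (21, k, 21, 18)}
Keep only column(s) E (3 duplicate(s) eliminated): {21}
Taking the union: {20, 21, 23, 32, 39}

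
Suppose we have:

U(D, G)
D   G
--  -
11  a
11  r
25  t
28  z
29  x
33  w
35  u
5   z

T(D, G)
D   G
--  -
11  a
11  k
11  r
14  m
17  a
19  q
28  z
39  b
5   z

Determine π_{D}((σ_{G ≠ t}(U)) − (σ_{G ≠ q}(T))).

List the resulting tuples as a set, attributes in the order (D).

{29, 33, 35}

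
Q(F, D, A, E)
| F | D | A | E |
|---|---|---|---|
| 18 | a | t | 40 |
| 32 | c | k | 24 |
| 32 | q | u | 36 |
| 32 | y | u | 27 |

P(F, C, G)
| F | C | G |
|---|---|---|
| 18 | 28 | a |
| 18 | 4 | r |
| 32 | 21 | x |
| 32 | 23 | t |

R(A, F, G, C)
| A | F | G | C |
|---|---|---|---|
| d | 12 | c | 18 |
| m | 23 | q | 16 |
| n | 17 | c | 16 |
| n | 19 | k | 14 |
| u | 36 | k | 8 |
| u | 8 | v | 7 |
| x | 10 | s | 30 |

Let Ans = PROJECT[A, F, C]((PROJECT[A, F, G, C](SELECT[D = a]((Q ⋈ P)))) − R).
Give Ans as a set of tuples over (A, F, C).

{(t, 18, 28), (t, 18, 4)}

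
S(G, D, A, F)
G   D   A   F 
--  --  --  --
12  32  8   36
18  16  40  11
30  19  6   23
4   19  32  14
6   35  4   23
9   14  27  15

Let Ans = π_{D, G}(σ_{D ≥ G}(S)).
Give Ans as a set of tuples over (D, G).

{(14, 9), (19, 4), (32, 12), (35, 6)}

σ[D ≥ G]: keep tuples satisfying D ≥ G → {(12, 32, 8, 36), (4, 19, 32, 14), (6, 35, 4, 23), (9, 14, 27, 15)}
π_{D, G} gives {(14, 9), (19, 4), (32, 12), (35, 6)}.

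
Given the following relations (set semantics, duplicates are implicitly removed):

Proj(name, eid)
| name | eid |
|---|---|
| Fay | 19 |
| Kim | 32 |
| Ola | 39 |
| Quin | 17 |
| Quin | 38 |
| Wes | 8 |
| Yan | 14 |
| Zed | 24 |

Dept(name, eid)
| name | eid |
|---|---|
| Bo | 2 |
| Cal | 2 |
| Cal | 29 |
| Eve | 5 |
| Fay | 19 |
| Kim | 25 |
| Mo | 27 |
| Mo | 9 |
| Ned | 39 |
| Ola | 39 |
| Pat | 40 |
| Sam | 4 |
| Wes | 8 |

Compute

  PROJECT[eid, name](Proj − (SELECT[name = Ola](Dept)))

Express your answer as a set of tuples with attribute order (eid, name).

{(14, Yan), (17, Quin), (19, Fay), (24, Zed), (32, Kim), (38, Quin), (8, Wes)}

σ[name = Ola]: keep tuples satisfying name = Ola → {(Ola, 39)}
Set difference of the two operands is {(Fay, 19), (Kim, 32), (Quin, 17), (Quin, 38), (Wes, 8), (Yan, 14), (Zed, 24)}.
π_{eid, name} gives {(14, Yan), (17, Quin), (19, Fay), (24, Zed), (32, Kim), (38, Quin), (8, Wes)}.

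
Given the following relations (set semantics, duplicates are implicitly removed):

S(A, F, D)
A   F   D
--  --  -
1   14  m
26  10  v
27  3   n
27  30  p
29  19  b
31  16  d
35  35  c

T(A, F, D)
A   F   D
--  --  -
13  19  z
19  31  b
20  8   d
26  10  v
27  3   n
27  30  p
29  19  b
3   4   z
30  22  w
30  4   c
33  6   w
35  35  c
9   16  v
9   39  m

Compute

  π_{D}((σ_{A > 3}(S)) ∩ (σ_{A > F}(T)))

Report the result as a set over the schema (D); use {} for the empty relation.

{b, n, v}

Selection A > 3: {(26, 10, v), (27, 3, n), (27, 30, p), (29, 19, b), (31, 16, d), (35, 35, c)}
Selection A > F: {(20, 8, d), (26, 10, v), (27, 3, n), (29, 19, b), (30, 22, w), (30, 4, c), (33, 6, w)}
Set intersection of the two operands is {(26, 10, v), (27, 3, n), (29, 19, b)}.
π_{D} gives {b, n, v}.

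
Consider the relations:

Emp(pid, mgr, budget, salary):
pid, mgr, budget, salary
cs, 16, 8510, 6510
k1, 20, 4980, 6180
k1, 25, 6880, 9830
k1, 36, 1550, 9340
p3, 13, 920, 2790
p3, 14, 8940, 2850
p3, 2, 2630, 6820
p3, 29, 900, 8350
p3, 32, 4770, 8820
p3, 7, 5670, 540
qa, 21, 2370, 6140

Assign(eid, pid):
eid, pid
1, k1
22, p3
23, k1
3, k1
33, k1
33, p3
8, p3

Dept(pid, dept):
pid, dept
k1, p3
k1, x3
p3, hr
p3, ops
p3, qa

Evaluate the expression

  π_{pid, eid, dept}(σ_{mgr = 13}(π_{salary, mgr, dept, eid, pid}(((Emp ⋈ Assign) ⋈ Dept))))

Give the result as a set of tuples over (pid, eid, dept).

{(p3, 22, hr), (p3, 22, ops), (p3, 22, qa), (p3, 33, hr), (p3, 33, ops), (p3, 33, qa), (p3, 8, hr), (p3, 8, ops), (p3, 8, qa)}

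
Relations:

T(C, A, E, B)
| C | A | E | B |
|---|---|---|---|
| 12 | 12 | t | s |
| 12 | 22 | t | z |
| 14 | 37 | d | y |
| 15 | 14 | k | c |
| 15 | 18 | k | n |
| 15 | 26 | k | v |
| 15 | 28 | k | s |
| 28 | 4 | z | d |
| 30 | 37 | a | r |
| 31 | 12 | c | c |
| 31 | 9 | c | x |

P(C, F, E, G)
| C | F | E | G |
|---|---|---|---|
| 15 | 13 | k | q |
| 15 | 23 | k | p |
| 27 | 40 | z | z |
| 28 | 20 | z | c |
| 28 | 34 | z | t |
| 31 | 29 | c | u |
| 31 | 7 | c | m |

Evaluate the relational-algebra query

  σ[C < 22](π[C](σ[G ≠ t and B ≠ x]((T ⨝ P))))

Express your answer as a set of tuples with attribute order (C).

{15}

T ⋈ P (natural join on C, E): {(15, 14, k, c, 13, q), (15, 14, k, c, 23, p), (15, 18, k, n, 13, q), (15, 18, k, n, 23, p), (15, 26, k, v, 13, q), (15, 26, k, v, 23, p), (15, 28, k, s, 13, q), (15, 28, k, s, 23, p), (28, 4, z, d, 20, c), (28, 4, z, d, 34, t), (31, 12, c, c, 29, u), (31, 12, c, c, 7, m), (31, 9, c, x, 29, u), (31, 9, c, x, 7, m)}
Selection G ≠ t and B ≠ x: {(15, 14, k, c, 13, q), (15, 14, k, c, 23, p), (15, 18, k, n, 13, q), (15, 18, k, n, 23, p), (15, 26, k, v, 13, q), (15, 26, k, v, 23, p), (15, 28, k, s, 13, q), (15, 28, k, s, 23, p), (28, 4, z, d, 20, c), (31, 12, c, c, 29, u), (31, 12, c, c, 7, m)}
π_{C} gives {15, 28, 31} (8 duplicate(s) eliminated).
Selection C < 22: {15}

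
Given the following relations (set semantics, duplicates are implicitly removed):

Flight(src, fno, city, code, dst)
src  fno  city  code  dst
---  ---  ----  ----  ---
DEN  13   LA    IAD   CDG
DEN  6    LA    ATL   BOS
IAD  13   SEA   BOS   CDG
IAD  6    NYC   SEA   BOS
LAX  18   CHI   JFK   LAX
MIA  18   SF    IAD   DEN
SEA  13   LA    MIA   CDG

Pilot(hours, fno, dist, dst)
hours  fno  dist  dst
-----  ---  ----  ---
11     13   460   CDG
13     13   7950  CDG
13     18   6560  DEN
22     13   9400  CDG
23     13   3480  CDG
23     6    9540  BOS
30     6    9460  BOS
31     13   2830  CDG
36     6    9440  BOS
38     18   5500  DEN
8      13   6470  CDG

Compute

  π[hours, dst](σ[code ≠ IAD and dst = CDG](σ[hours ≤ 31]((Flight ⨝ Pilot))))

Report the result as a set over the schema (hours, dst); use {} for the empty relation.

{(11, CDG), (13, CDG), (22, CDG), (23, CDG), (31, CDG), (8, CDG)}

Flight ⋈ Pilot (natural join on fno, dst): {(DEN, 13, LA, IAD, CDG, 11, 460), (DEN, 13, LA, IAD, CDG, 13, 7950), (DEN, 13, LA, IAD, CDG, 22, 9400), (DEN, 13, LA, IAD, CDG, 23, 3480), (DEN, 13, LA, IAD, CDG, 31, 2830), (DEN, 13, LA, IAD, CDG, 8, 6470), (DEN, 6, LA, ATL, BOS, 23, 9540), (DEN, 6, LA, ATL, BOS, 30, 9460), (DEN, 6, LA, ATL, BOS, 36, 9440), (IAD, 13, SEA, BOS, CDG, 11, 460), (IAD, 13, SEA, BOS, CDG, 13, 7950), (IAD, 13, SEA, BOS, CDG, 22, 9400), (IAD, 13, SEA, BOS, CDG, 23, 3480), (IAD, 13, SEA, BOS, CDG, 31, 2830), (IAD, 13, SEA, BOS, CDG, 8, 6470), (IAD, 6, NYC, SEA, BOS, 23, 9540), (IAD, 6, NYC, SEA, BOS, 30, 9460), (IAD, 6, NYC, SEA, BOS, 36, 9440), (MIA, 18, SF, IAD, DEN, 13, 6560), (MIA, 18, SF, IAD, DEN, 38, 5500), (SEA, 13, LA, MIA, CDG, 11, 460), (SEA, 13, LA, MIA, CDG, 13, 7950), (SEA, 13, LA, MIA, CDG, 22, 9400), (SEA, 13, LA, MIA, CDG, 23, 3480), (SEA, 13, LA, MIA, CDG, 31, 2830), (SEA, 13, LA, MIA, CDG, 8, 6470)}
Filtering on hours ≤ 31 leaves {(DEN, 13, LA, IAD, CDG, 11, 460), (DEN, 13, LA, IAD, CDG, 13, 7950), (DEN, 13, LA, IAD, CDG, 22, 9400), (DEN, 13, LA, IAD, CDG, 23, 3480), (DEN, 13, LA, IAD, CDG, 31, 2830), (DEN, 13, LA, IAD, CDG, 8, 6470), (DEN, 6, LA, ATL, BOS, 23, 9540), (DEN, 6, LA, ATL, BOS, 30, 9460), (IAD, 13, SEA, BOS, CDG, 11, 460), (IAD, 13, SEA, BOS, CDG, 13, 7950), (IAD, 13, SEA, BOS, CDG, 22, 9400), (IAD, 13, SEA, BOS, CDG, 23, 3480), (IAD, 13, SEA, BOS, CDG, 31, 2830), (IAD, 13, SEA, BOS, CDG, 8, 6470), (IAD, 6, NYC, SEA, BOS, 23, 9540), (IAD, 6, NYC, SEA, BOS, 30, 9460), (MIA, 18, SF, IAD, DEN, 13, 6560), (SEA, 13, LA, MIA, CDG, 11, 460), (SEA, 13, LA, MIA, CDG, 13, 7950), (SEA, 13, LA, MIA, CDG, 22, 9400), (SEA, 13, LA, MIA, CDG, 23, 3480), (SEA, 13, LA, MIA, CDG, 31, 2830), (SEA, 13, LA, MIA, CDG, 8, 6470)}.
Filtering on code ≠ IAD and dst = CDG leaves {(IAD, 13, SEA, BOS, CDG, 11, 460), (IAD, 13, SEA, BOS, CDG, 13, 7950), (IAD, 13, SEA, BOS, CDG, 22, 9400), (IAD, 13, SEA, BOS, CDG, 23, 3480), (IAD, 13, SEA, BOS, CDG, 31, 2830), (IAD, 13, SEA, BOS, CDG, 8, 6470), (SEA, 13, LA, MIA, CDG, 11, 460), (SEA, 13, LA, MIA, CDG, 13, 7950), (SEA, 13, LA, MIA, CDG, 22, 9400), (SEA, 13, LA, MIA, CDG, 23, 3480), (SEA, 13, LA, MIA, CDG, 31, 2830), (SEA, 13, LA, MIA, CDG, 8, 6470)}.
π_{hours, dst} gives {(11, CDG), (13, CDG), (22, CDG), (23, CDG), (31, CDG), (8, CDG)} (6 duplicate(s) eliminated).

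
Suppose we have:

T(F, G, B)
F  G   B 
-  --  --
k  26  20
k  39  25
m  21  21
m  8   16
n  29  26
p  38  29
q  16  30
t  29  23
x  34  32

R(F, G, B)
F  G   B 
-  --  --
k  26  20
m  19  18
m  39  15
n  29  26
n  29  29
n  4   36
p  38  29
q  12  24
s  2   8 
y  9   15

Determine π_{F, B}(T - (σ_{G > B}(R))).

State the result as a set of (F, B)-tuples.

Selection G > B: {(k, 26, 20), (m, 19, 18), (m, 39, 15), (n, 29, 26), (p, 38, 29)}
Taking the difference: {(k, 39, 25), (m, 21, 21), (m, 8, 16), (q, 16, 30), (t, 29, 23), (x, 34, 32)}
Projecting to F, B: {(k, 25), (m, 16), (m, 21), (q, 30), (t, 23), (x, 32)}

{(k, 25), (m, 16), (m, 21), (q, 30), (t, 23), (x, 32)}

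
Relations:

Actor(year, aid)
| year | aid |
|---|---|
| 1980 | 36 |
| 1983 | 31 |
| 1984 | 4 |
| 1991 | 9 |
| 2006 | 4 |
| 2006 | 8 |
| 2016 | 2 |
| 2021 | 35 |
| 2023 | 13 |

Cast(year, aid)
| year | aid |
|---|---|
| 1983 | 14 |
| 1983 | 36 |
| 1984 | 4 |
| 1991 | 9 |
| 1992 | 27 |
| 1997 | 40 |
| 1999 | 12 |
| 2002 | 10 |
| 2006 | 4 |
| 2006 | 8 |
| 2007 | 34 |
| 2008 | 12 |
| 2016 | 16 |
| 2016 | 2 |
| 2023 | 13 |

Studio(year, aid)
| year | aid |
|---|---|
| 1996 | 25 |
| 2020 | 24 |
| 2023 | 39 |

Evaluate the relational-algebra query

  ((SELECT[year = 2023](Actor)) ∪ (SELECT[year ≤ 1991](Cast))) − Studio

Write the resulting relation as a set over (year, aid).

{(1983, 14), (1983, 36), (1984, 4), (1991, 9), (2023, 13)}

Filtering on year = 2023 leaves {(2023, 13)}.
Filtering on year ≤ 1991 leaves {(1983, 14), (1983, 36), (1984, 4), (1991, 9)}.
Set union of the two operands is {(1983, 14), (1983, 36), (1984, 4), (1991, 9), (2023, 13)}.
Set difference of the two operands is {(1983, 14), (1983, 36), (1984, 4), (1991, 9), (2023, 13)}.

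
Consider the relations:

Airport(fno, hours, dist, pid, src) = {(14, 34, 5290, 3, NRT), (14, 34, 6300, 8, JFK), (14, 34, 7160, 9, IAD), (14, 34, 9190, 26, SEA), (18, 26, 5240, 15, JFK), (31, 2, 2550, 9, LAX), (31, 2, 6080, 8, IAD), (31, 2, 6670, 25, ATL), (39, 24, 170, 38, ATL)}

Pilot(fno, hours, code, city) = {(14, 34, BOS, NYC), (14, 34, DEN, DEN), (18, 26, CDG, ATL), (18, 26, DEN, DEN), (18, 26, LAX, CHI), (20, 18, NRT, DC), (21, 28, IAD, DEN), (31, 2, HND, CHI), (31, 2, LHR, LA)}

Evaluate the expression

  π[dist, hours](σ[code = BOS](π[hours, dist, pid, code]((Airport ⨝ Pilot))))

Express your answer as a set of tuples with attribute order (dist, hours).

Natural join on fno, hours: {(14, 34, 5290, 3, NRT, BOS, NYC), (14, 34, 5290, 3, NRT, DEN, DEN), (14, 34, 6300, 8, JFK, BOS, NYC), (14, 34, 6300, 8, JFK, DEN, DEN), (14, 34, 7160, 9, IAD, BOS, NYC), (14, 34, 7160, 9, IAD, DEN, DEN), (14, 34, 9190, 26, SEA, BOS, NYC), (14, 34, 9190, 26, SEA, DEN, DEN), (18, 26, 5240, 15, JFK, CDG, ATL), (18, 26, 5240, 15, JFK, DEN, DEN), (18, 26, 5240, 15, JFK, LAX, CHI), (31, 2, 2550, 9, LAX, HND, CHI), (31, 2, 2550, 9, LAX, LHR, LA), (31, 2, 6080, 8, IAD, HND, CHI), (31, 2, 6080, 8, IAD, LHR, LA), (31, 2, 6670, 25, ATL, HND, CHI), (31, 2, 6670, 25, ATL, LHR, LA)}
Keep only column(s) hours, dist, pid, code: {(2, 2550, 9, HND), (2, 2550, 9, LHR), (2, 6080, 8, HND), (2, 6080, 8, LHR), (2, 6670, 25, HND), (2, 6670, 25, LHR), (26, 5240, 15, CDG), (26, 5240, 15, DEN), (26, 5240, 15, LAX), (34, 5290, 3, BOS), (34, 5290, 3, DEN), (34, 6300, 8, BOS), (34, 6300, 8, DEN), (34, 7160, 9, BOS), (34, 7160, 9, DEN), (34, 9190, 26, BOS), (34, 9190, 26, DEN)}
Filtering on code = BOS leaves {(34, 5290, 3, BOS), (34, 6300, 8, BOS), (34, 7160, 9, BOS), (34, 9190, 26, BOS)}.
Keep only column(s) dist, hours: {(5290, 34), (6300, 34), (7160, 34), (9190, 34)}

{(5290, 34), (6300, 34), (7160, 34), (9190, 34)}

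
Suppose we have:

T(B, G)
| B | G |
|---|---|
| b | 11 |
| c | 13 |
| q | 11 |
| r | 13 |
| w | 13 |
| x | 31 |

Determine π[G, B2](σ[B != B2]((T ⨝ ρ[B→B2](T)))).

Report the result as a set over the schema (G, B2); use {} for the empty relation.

{(11, b), (11, q), (13, c), (13, r), (13, w)}

ρ[B→B2]: schema becomes (B2, G); tuples unchanged.
Natural join on G: {(b, 11, b), (b, 11, q), (c, 13, c), (c, 13, r), (c, 13, w), (q, 11, b), (q, 11, q), (r, 13, c), (r, 13, r), (r, 13, w), (w, 13, c), (w, 13, r), (w, 13, w), (x, 31, x)}
Filtering on B != B2 leaves {(b, 11, q), (c, 13, r), (c, 13, w), (q, 11, b), (r, 13, c), (r, 13, w), (w, 13, c), (w, 13, r)}.
Keep only column(s) G, B2 (3 duplicate(s) eliminated): {(11, b), (11, q), (13, c), (13, r), (13, w)}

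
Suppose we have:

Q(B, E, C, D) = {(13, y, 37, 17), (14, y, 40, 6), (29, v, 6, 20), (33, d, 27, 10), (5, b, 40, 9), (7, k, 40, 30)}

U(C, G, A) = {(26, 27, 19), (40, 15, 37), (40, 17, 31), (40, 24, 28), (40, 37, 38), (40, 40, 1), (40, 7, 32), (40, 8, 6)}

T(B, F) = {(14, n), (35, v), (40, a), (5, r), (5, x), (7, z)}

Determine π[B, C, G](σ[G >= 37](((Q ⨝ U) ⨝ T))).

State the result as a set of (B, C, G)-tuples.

Q ⋈ U (natural join on C): {(14, y, 40, 6, 15, 37), (14, y, 40, 6, 17, 31), (14, y, 40, 6, 24, 28), (14, y, 40, 6, 37, 38), (14, y, 40, 6, 40, 1), (14, y, 40, 6, 7, 32), (14, y, 40, 6, 8, 6), (5, b, 40, 9, 15, 37), (5, b, 40, 9, 17, 31), (5, b, 40, 9, 24, 28), (5, b, 40, 9, 37, 38), (5, b, 40, 9, 40, 1), (5, b, 40, 9, 7, 32), (5, b, 40, 9, 8, 6), (7, k, 40, 30, 15, 37), (7, k, 40, 30, 17, 31), (7, k, 40, 30, 24, 28), (7, k, 40, 30, 37, 38), (7, k, 40, 30, 40, 1), (7, k, 40, 30, 7, 32), (7, k, 40, 30, 8, 6)}
(Q ⨝ U) ⋈ T (natural join on B): {(14, y, 40, 6, 15, 37, n), (14, y, 40, 6, 17, 31, n), (14, y, 40, 6, 24, 28, n), (14, y, 40, 6, 37, 38, n), (14, y, 40, 6, 40, 1, n), (14, y, 40, 6, 7, 32, n), (14, y, 40, 6, 8, 6, n), (5, b, 40, 9, 15, 37, r), (5, b, 40, 9, 15, 37, x), (5, b, 40, 9, 17, 31, r), (5, b, 40, 9, 17, 31, x), (5, b, 40, 9, 24, 28, r), (5, b, 40, 9, 24, 28, x), (5, b, 40, 9, 37, 38, r), (5, b, 40, 9, 37, 38, x), (5, b, 40, 9, 40, 1, r), (5, b, 40, 9, 40, 1, x), (5, b, 40, 9, 7, 32, r), (5, b, 40, 9, 7, 32, x), (5, b, 40, 9, 8, 6, r), (5, b, 40, 9, 8, 6, x), (7, k, 40, 30, 15, 37, z), (7, k, 40, 30, 17, 31, z), (7, k, 40, 30, 24, 28, z), (7, k, 40, 30, 37, 38, z), (7, k, 40, 30, 40, 1, z), (7, k, 40, 30, 7, 32, z), (7, k, 40, 30, 8, 6, z)}
Filtering on G >= 37 leaves {(14, y, 40, 6, 37, 38, n), (14, y, 40, 6, 40, 1, n), (5, b, 40, 9, 37, 38, r), (5, b, 40, 9, 37, 38, x), (5, b, 40, 9, 40, 1, r), (5, b, 40, 9, 40, 1, x), (7, k, 40, 30, 37, 38, z), (7, k, 40, 30, 40, 1, z)}.
Projecting to B, C, G (2 duplicate(s) eliminated): {(14, 40, 37), (14, 40, 40), (5, 40, 37), (5, 40, 40), (7, 40, 37), (7, 40, 40)}

{(14, 40, 37), (14, 40, 40), (5, 40, 37), (5, 40, 40), (7, 40, 37), (7, 40, 40)}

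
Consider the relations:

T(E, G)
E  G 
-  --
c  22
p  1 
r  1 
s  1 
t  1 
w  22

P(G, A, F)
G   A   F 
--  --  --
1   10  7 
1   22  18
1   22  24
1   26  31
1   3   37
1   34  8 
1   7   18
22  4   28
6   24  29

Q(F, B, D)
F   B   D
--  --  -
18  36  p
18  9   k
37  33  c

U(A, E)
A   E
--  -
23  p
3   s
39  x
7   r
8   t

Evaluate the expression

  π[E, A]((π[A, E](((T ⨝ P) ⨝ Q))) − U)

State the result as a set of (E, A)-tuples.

T ⋈ P (natural join on G): {(c, 22, 4, 28), (p, 1, 10, 7), (p, 1, 22, 18), (p, 1, 22, 24), (p, 1, 26, 31), (p, 1, 3, 37), (p, 1, 34, 8), (p, 1, 7, 18), (r, 1, 10, 7), (r, 1, 22, 18), (r, 1, 22, 24), (r, 1, 26, 31), (r, 1, 3, 37), (r, 1, 34, 8), (r, 1, 7, 18), (s, 1, 10, 7), (s, 1, 22, 18), (s, 1, 22, 24), (s, 1, 26, 31), (s, 1, 3, 37), (s, 1, 34, 8), (s, 1, 7, 18), (t, 1, 10, 7), (t, 1, 22, 18), (t, 1, 22, 24), (t, 1, 26, 31), (t, 1, 3, 37), (t, 1, 34, 8), (t, 1, 7, 18), (w, 22, 4, 28)}
(T ⨝ P) ⋈ Q (natural join on F): {(p, 1, 22, 18, 36, p), (p, 1, 22, 18, 9, k), (p, 1, 3, 37, 33, c), (p, 1, 7, 18, 36, p), (p, 1, 7, 18, 9, k), (r, 1, 22, 18, 36, p), (r, 1, 22, 18, 9, k), (r, 1, 3, 37, 33, c), (r, 1, 7, 18, 36, p), (r, 1, 7, 18, 9, k), (s, 1, 22, 18, 36, p), (s, 1, 22, 18, 9, k), (s, 1, 3, 37, 33, c), (s, 1, 7, 18, 36, p), (s, 1, 7, 18, 9, k), (t, 1, 22, 18, 36, p), (t, 1, 22, 18, 9, k), (t, 1, 3, 37, 33, c), (t, 1, 7, 18, 36, p), (t, 1, 7, 18, 9, k)}
π_{A, E} gives {(22, p), (22, r), (22, s), (22, t), (3, p), (3, r), (3, s), (3, t), (7, p), (7, r), (7, s), (7, t)} (8 duplicate(s) eliminated).
Set difference of the two operands is {(22, p), (22, r), (22, s), (22, t), (3, p), (3, r), (3, t), (7, p), (7, s), (7, t)}.
π_{E, A} gives {(p, 22), (p, 3), (p, 7), (r, 22), (r, 3), (s, 22), (s, 7), (t, 22), (t, 3), (t, 7)}.

{(p, 22), (p, 3), (p, 7), (r, 22), (r, 3), (s, 22), (s, 7), (t, 22), (t, 3), (t, 7)}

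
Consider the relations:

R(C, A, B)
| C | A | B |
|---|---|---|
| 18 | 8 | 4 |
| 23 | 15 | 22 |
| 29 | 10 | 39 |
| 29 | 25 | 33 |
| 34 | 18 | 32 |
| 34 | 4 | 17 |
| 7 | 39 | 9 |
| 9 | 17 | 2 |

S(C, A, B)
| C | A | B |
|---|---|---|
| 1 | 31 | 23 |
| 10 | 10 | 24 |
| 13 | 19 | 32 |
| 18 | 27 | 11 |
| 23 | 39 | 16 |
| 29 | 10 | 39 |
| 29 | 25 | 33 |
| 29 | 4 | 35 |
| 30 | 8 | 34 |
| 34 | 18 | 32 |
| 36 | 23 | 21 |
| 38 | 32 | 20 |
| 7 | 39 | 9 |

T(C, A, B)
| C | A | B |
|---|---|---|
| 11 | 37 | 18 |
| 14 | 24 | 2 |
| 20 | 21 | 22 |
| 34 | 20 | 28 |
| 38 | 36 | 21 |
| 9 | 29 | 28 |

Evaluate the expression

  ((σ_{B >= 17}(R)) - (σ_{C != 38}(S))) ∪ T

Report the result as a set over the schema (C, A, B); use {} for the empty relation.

{(11, 37, 18), (14, 24, 2), (20, 21, 22), (23, 15, 22), (34, 20, 28), (34, 4, 17), (38, 36, 21), (9, 29, 28)}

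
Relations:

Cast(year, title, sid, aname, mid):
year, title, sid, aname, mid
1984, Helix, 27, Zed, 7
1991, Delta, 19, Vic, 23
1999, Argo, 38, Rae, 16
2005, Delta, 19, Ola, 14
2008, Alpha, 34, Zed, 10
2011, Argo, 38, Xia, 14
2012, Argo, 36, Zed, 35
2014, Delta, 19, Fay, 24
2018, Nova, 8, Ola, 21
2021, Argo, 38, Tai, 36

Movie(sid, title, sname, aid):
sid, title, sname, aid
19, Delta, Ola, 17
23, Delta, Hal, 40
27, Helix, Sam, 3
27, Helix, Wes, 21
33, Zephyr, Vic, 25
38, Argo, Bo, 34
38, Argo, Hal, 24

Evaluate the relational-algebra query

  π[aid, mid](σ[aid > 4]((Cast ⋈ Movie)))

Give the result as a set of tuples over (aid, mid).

{(17, 14), (17, 23), (17, 24), (21, 7), (24, 14), (24, 16), (24, 36), (34, 14), (34, 16), (34, 36)}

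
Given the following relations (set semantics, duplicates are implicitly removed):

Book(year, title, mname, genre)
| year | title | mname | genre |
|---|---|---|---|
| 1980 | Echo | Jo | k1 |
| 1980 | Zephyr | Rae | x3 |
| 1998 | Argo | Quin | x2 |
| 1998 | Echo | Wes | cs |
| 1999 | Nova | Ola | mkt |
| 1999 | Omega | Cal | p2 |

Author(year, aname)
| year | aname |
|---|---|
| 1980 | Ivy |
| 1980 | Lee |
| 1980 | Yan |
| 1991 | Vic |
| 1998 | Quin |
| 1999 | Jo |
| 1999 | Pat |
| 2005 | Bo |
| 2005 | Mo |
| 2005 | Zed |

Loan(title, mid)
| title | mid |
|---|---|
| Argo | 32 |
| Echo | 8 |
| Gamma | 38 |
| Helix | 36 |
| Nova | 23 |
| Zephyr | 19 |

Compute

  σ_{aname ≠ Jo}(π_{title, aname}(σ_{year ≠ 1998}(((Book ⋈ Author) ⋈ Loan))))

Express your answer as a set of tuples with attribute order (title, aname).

Natural join on year: {(1980, Echo, Jo, k1, Ivy), (1980, Echo, Jo, k1, Lee), (1980, Echo, Jo, k1, Yan), (1980, Zephyr, Rae, x3, Ivy), (1980, Zephyr, Rae, x3, Lee), (1980, Zephyr, Rae, x3, Yan), (1998, Argo, Quin, x2, Quin), (1998, Echo, Wes, cs, Quin), (1999, Nova, Ola, mkt, Jo), (1999, Nova, Ola, mkt, Pat), (1999, Omega, Cal, p2, Jo), (1999, Omega, Cal, p2, Pat)}
Natural join on title: {(1980, Echo, Jo, k1, Ivy, 8), (1980, Echo, Jo, k1, Lee, 8), (1980, Echo, Jo, k1, Yan, 8), (1980, Zephyr, Rae, x3, Ivy, 19), (1980, Zephyr, Rae, x3, Lee, 19), (1980, Zephyr, Rae, x3, Yan, 19), (1998, Argo, Quin, x2, Quin, 32), (1998, Echo, Wes, cs, Quin, 8), (1999, Nova, Ola, mkt, Jo, 23), (1999, Nova, Ola, mkt, Pat, 23)}
Selection year ≠ 1998: {(1980, Echo, Jo, k1, Ivy, 8), (1980, Echo, Jo, k1, Lee, 8), (1980, Echo, Jo, k1, Yan, 8), (1980, Zephyr, Rae, x3, Ivy, 19), (1980, Zephyr, Rae, x3, Lee, 19), (1980, Zephyr, Rae, x3, Yan, 19), (1999, Nova, Ola, mkt, Jo, 23), (1999, Nova, Ola, mkt, Pat, 23)}
Keep only column(s) title, aname: {(Echo, Ivy), (Echo, Lee), (Echo, Yan), (Nova, Jo), (Nova, Pat), (Zephyr, Ivy), (Zephyr, Lee), (Zephyr, Yan)}
Selection aname ≠ Jo: {(Echo, Ivy), (Echo, Lee), (Echo, Yan), (Nova, Pat), (Zephyr, Ivy), (Zephyr, Lee), (Zephyr, Yan)}

{(Echo, Ivy), (Echo, Lee), (Echo, Yan), (Nova, Pat), (Zephyr, Ivy), (Zephyr, Lee), (Zephyr, Yan)}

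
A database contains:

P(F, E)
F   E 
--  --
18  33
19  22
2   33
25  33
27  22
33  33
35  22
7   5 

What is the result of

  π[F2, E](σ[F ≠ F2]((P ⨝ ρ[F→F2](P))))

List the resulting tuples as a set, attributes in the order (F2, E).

ρ[F→F2]: schema becomes (F2, E); tuples unchanged.
P ⋈ ρ[F→F2](P) (natural join on E): {(18, 33, 18), (18, 33, 2), (18, 33, 25), (18, 33, 33), (19, 22, 19), (19, 22, 27), (19, 22, 35), (2, 33, 18), (2, 33, 2), (2, 33, 25), (2, 33, 33), (25, 33, 18), (25, 33, 2), (25, 33, 25), (25, 33, 33), (27, 22, 19), (27, 22, 27), (27, 22, 35), (33, 33, 18), (33, 33, 2), (33, 33, 25), (33, 33, 33), (35, 22, 19), (35, 22, 27), (35, 22, 35), (7, 5, 7)}
Selection F ≠ F2: {(18, 33, 2), (18, 33, 25), (18, 33, 33), (19, 22, 27), (19, 22, 35), (2, 33, 18), (2, 33, 25), (2, 33, 33), (25, 33, 18), (25, 33, 2), (25, 33, 33), (27, 22, 19), (27, 22, 35), (33, 33, 18), (33, 33, 2), (33, 33, 25), (35, 22, 19), (35, 22, 27)}
π_{F2, E} gives {(18, 33), (19, 22), (2, 33), (25, 33), (27, 22), (33, 33), (35, 22)} (11 duplicate(s) eliminated).

{(18, 33), (19, 22), (2, 33), (25, 33), (27, 22), (33, 33), (35, 22)}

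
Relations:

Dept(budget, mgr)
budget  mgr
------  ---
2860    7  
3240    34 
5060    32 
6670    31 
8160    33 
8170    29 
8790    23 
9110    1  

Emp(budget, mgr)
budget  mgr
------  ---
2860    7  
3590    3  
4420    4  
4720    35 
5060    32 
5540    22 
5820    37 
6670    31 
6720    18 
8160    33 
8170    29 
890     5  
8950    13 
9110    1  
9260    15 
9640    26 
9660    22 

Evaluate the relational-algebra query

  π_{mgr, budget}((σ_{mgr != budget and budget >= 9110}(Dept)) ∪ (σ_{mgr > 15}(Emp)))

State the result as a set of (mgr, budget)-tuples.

{(1, 9110), (18, 6720), (22, 5540), (22, 9660), (26, 9640), (29, 8170), (31, 6670), (32, 5060), (33, 8160), (35, 4720), (37, 5820)}

Filtering on mgr != budget and budget >= 9110 leaves {(9110, 1)}.
Filtering on mgr > 15 leaves {(4720, 35), (5060, 32), (5540, 22), (5820, 37), (6670, 31), (6720, 18), (8160, 33), (8170, 29), (9640, 26), (9660, 22)}.
Taking the union: {(4720, 35), (5060, 32), (5540, 22), (5820, 37), (6670, 31), (6720, 18), (8160, 33), (8170, 29), (9110, 1), (9640, 26), (9660, 22)}
Keep only column(s) mgr, budget: {(1, 9110), (18, 6720), (22, 5540), (22, 9660), (26, 9640), (29, 8170), (31, 6670), (32, 5060), (33, 8160), (35, 4720), (37, 5820)}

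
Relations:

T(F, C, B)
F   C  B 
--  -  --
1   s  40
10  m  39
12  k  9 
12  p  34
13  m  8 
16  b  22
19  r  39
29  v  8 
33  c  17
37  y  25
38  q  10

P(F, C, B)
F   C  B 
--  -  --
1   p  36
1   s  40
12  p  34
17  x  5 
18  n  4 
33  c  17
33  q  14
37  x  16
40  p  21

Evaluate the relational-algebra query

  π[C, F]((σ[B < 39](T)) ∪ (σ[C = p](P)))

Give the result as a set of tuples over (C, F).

{(b, 16), (c, 33), (k, 12), (m, 13), (p, 1), (p, 12), (p, 40), (q, 38), (v, 29), (y, 37)}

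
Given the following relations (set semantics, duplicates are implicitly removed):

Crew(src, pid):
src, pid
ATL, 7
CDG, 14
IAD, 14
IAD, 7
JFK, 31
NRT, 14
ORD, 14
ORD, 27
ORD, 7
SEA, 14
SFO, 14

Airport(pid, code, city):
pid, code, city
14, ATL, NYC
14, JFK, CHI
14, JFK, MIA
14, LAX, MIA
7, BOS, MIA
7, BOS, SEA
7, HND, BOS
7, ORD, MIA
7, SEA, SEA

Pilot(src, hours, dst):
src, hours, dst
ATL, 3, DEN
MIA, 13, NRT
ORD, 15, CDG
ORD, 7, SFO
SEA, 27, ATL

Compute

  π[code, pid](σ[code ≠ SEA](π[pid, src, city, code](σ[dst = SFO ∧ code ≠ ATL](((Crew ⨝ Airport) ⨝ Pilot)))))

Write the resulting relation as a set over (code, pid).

{(BOS, 7), (HND, 7), (JFK, 14), (LAX, 14), (ORD, 7)}

Joining Crew and Airport on pid yields {(ATL, 7, BOS, MIA), (ATL, 7, BOS, SEA), (ATL, 7, HND, BOS), (ATL, 7, ORD, MIA), (ATL, 7, SEA, SEA), (CDG, 14, ATL, NYC), (CDG, 14, JFK, CHI), (CDG, 14, JFK, MIA), (CDG, 14, LAX, MIA), (IAD, 14, ATL, NYC), (IAD, 14, JFK, CHI), (IAD, 14, JFK, MIA), (IAD, 14, LAX, MIA), (IAD, 7, BOS, MIA), (IAD, 7, BOS, SEA), (IAD, 7, HND, BOS), (IAD, 7, ORD, MIA), (IAD, 7, SEA, SEA), (NRT, 14, ATL, NYC), (NRT, 14, JFK, CHI), (NRT, 14, JFK, MIA), (NRT, 14, LAX, MIA), (ORD, 14, ATL, NYC), (ORD, 14, JFK, CHI), (ORD, 14, JFK, MIA), (ORD, 14, LAX, MIA), (ORD, 7, BOS, MIA), (ORD, 7, BOS, SEA), (ORD, 7, HND, BOS), (ORD, 7, ORD, MIA), (ORD, 7, SEA, SEA), (SEA, 14, ATL, NYC), (SEA, 14, JFK, CHI), (SEA, 14, JFK, MIA), (SEA, 14, LAX, MIA), (SFO, 14, ATL, NYC), (SFO, 14, JFK, CHI), (SFO, 14, JFK, MIA), (SFO, 14, LAX, MIA)}.
Joining (Crew ⨝ Airport) and Pilot on src yields {(ATL, 7, BOS, MIA, 3, DEN), (ATL, 7, BOS, SEA, 3, DEN), (ATL, 7, HND, BOS, 3, DEN), (ATL, 7, ORD, MIA, 3, DEN), (ATL, 7, SEA, SEA, 3, DEN), (ORD, 14, ATL, NYC, 15, CDG), (ORD, 14, ATL, NYC, 7, SFO), (ORD, 14, JFK, CHI, 15, CDG), (ORD, 14, JFK, CHI, 7, SFO), (ORD, 14, JFK, MIA, 15, CDG), (ORD, 14, JFK, MIA, 7, SFO), (ORD, 14, LAX, MIA, 15, CDG), (ORD, 14, LAX, MIA, 7, SFO), (ORD, 7, BOS, MIA, 15, CDG), (ORD, 7, BOS, MIA, 7, SFO), (ORD, 7, BOS, SEA, 15, CDG), (ORD, 7, BOS, SEA, 7, SFO), (ORD, 7, HND, BOS, 15, CDG), (ORD, 7, HND, BOS, 7, SFO), (ORD, 7, ORD, MIA, 15, CDG), (ORD, 7, ORD, MIA, 7, SFO), (ORD, 7, SEA, SEA, 15, CDG), (ORD, 7, SEA, SEA, 7, SFO), (SEA, 14, ATL, NYC, 27, ATL), (SEA, 14, JFK, CHI, 27, ATL), (SEA, 14, JFK, MIA, 27, ATL), (SEA, 14, LAX, MIA, 27, ATL)}.
Apply σ_{dst = SFO ∧ code ≠ ATL}; surviving tuples: {(ORD, 14, JFK, CHI, 7, SFO), (ORD, 14, JFK, MIA, 7, SFO), (ORD, 14, LAX, MIA, 7, SFO), (ORD, 7, BOS, MIA, 7, SFO), (ORD, 7, BOS, SEA, 7, SFO), (ORD, 7, HND, BOS, 7, SFO), (ORD, 7, ORD, MIA, 7, SFO), (ORD, 7, SEA, SEA, 7, SFO)}
π[pid, src, city, code]: project onto (pid, src, city, code) → {(14, ORD, CHI, JFK), (14, ORD, MIA, JFK), (14, ORD, MIA, LAX), (7, ORD, BOS, HND), (7, ORD, MIA, BOS), (7, ORD, MIA, ORD), (7, ORD, SEA, BOS), (7, ORD, SEA, SEA)}
Apply σ_{code ≠ SEA}; surviving tuples: {(14, ORD, CHI, JFK), (14, ORD, MIA, JFK), (14, ORD, MIA, LAX), (7, ORD, BOS, HND), (7, ORD, MIA, BOS), (7, ORD, MIA, ORD), (7, ORD, SEA, BOS)}
π[code, pid]: project onto (code, pid) (2 duplicate(s) eliminated) → {(BOS, 7), (HND, 7), (JFK, 14), (LAX, 14), (ORD, 7)}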